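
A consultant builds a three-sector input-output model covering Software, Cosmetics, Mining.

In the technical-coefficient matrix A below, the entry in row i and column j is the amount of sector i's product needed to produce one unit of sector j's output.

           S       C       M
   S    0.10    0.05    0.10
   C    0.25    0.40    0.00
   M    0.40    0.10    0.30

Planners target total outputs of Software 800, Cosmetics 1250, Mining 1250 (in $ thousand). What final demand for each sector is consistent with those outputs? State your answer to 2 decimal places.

I − A =
  [   0.90    -0.05    -0.10]
  [  -0.25     0.60     0.00]
  [  -0.40    -0.10     0.70]
d = (I − A) x:
  d_S = (+0.90)·800 + (-0.05)·1250 + (-0.10)·1250 = 532.50
  d_C = (-0.25)·800 + (+0.60)·1250 + (+0.00)·1250 = 550.00
  d_M = (-0.40)·800 + (-0.10)·1250 + (+0.70)·1250 = 430.00

d_S = 532.50, d_C = 550.00, d_M = 430.00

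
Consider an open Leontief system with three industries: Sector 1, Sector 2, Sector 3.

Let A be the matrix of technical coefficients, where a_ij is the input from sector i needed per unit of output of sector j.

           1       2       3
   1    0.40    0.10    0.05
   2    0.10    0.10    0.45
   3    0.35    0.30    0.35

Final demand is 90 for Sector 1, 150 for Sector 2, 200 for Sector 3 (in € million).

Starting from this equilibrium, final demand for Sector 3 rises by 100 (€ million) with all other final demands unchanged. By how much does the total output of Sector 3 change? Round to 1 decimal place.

I − A =
  [   0.60    -0.10    -0.05]
  [  -0.10     0.90    -0.45]
  [  -0.35    -0.30     0.65]
Cofactors of I−A, C_ij = (−1)^(i+j)·(minor ij) (rows/columns in the sector order above):
  C_11 = (0.90)(0.65) − (-0.45)(-0.30) = 0.4500
  C_12 = −[(-0.10)(0.65) − (-0.45)(-0.35)] = 0.2225
  C_13 = (-0.10)(-0.30) − (0.90)(-0.35) = 0.3450
  C_21 = −[(-0.10)(0.65) − (-0.05)(-0.30)] = 0.0800
  C_22 = (0.60)(0.65) − (-0.05)(-0.35) = 0.3725
  C_23 = −[(0.60)(-0.30) − (-0.10)(-0.35)] = 0.2150
  C_31 = (-0.10)(-0.45) − (-0.05)(0.90) = 0.0900
  C_32 = −[(0.60)(-0.45) − (-0.05)(-0.10)] = 0.2750
  C_33 = (0.60)(0.90) − (-0.10)(-0.10) = 0.5300
det(I−A) = Σ_j (I−A)_1j·C_1j = (0.60)(0.4500) + (-0.10)(0.2225) + (-0.05)(0.3450) = 0.2305
adj(I−A) = Cᵀ =
  [ 0.4500   0.0800   0.0900]
  [ 0.2225   0.3725   0.2750]
  [ 0.3450   0.2150   0.5300]
(I − A)⁻¹ = adj(I−A) / det(I−A) ≈
  [   1.9523     0.3471     0.3905]
  [   0.9653     1.6161     1.1931]
  [   1.4967     0.9328     2.2993]
Δx = (I − A)⁻¹ Δd with Δd having +100 in the Sector 3 component and 0 elsewhere.
So Δx_3 = L_33 · (+100), where L_33 = adj(I−A)_33 / det(I−A) = 0.5300 / 0.2305.
Δx_3 = 0.5300 × (+100) / 0.2305 = 53.00 / 0.2305 ≈ 229.9.

Δx_3 = 229.9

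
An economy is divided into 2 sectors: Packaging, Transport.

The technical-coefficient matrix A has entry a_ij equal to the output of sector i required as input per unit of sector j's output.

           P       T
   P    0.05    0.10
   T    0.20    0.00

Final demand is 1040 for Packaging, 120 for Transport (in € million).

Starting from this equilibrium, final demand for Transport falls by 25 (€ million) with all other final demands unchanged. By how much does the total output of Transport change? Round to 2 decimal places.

Δx_T = -25.54

I − A =
  [   0.95    -0.10]
  [  -0.20     1.00]
det(I−A) = (0.95)(1.00) − (-0.10)(-0.20) = 0.9300
adj(I−A) = [[1.00, 0.10], [0.20, 0.95]]
(I − A)⁻¹ = adj(I−A) / det(I−A) ≈
  [   1.0753     0.1075]
  [   0.2151     1.0215]
Δx = (I − A)⁻¹ Δd with Δd having -25 in the Transport component and 0 elsewhere.
So Δx_T = L_TT · (-25), where L_TT = adj(I−A)_TT / det(I−A) = 0.95 / 0.9300.
Δx_T = 0.95 × (-25) / 0.9300 = -23.75 / 0.9300 ≈ -25.54.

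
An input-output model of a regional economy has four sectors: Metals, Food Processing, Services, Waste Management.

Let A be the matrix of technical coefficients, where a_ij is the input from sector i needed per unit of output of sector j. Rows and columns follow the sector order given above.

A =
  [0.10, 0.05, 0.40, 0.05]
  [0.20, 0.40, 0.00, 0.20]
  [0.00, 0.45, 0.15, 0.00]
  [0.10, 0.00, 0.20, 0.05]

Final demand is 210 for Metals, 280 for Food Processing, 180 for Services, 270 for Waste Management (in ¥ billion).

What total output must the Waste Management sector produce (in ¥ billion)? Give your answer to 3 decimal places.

x_W = 483.438

I − A =
  [   0.90    -0.05    -0.40    -0.05]
  [  -0.20     0.60     0.00    -0.20]
  [   0.00    -0.45     0.85     0.00]
  [  -0.10     0.00    -0.20     0.95]
Compute the cofactors C_ij = (−1)^(i+j)·(3×3 minor ij) of I−A; the adjugate is their transpose:
adj(I−A) = Cᵀ =
  [ 0.466500   0.215875   0.236000   0.070000]
  [ 0.178500   0.722500   0.122000   0.161500]
  [ 0.094500   0.382500   0.499500   0.085500]
  [ 0.069000   0.103250   0.130000   0.414500]
det(I−A) = Σ_j (I−A)_1j·C_1j = (0.90)(0.466500) + (-0.05)(0.178500) + (-0.40)(0.094500) + (-0.05)(0.069000) = 0.369675
(I − A)⁻¹ = adj(I−A) / det(I−A) ≈
  [   1.2619     0.5840     0.6384     0.1894]
  [   0.4829     1.9544     0.3300     0.4369]
  [   0.2556     1.0347     1.3512     0.2313]
  [   0.1867     0.2793     0.3517     1.1213]
x = (I − A)⁻¹ d = adj(I−A)·d / det(I−A), with det(I−A) = 0.369675:
  x_M = (0.466500·210 + 0.215875·280 + 0.236000·180 + 0.070000·270) / 0.369675 = 219.79 / 0.369675 ≈ 594.549
  x_F = (0.178500·210 + 0.722500·280 + 0.122000·180 + 0.161500·270) / 0.369675 = 305.35 / 0.369675 ≈ 825.996
  x_S = (0.094500·210 + 0.382500·280 + 0.499500·180 + 0.085500·270) / 0.369675 = 239.94 / 0.369675 ≈ 649.057
  x_W = (0.069000·210 + 0.103250·280 + 0.130000·180 + 0.414500·270) / 0.369675 = 178.715 / 0.369675 ≈ 483.438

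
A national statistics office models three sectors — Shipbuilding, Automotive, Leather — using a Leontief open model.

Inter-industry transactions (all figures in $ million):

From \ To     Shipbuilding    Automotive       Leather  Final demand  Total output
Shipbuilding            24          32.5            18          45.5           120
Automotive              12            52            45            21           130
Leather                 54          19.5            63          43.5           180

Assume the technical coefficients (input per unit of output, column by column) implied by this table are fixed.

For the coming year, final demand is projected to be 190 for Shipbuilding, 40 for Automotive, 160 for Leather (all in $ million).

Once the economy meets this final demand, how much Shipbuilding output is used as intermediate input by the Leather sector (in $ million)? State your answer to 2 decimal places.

Technical coefficients a_ij = z_ij / X_j:
  a_11 = 24/120 = 0.20, a_21 = 12/120 = 0.10, a_31 = 54/120 = 0.45
  a_12 = 32.5/130 = 0.25, a_22 = 52/130 = 0.40, a_32 = 19.5/130 = 0.15
  a_13 = 18/180 = 0.10, a_23 = 45/180 = 0.25, a_33 = 63/180 = 0.35
I − A =
  [   0.80    -0.25    -0.10]
  [  -0.10     0.60    -0.25]
  [  -0.45    -0.15     0.65]
Cofactors of I−A, C_ij = (−1)^(i+j)·(minor ij) (rows/columns in the sector order above):
  C_11 = (0.60)(0.65) − (-0.25)(-0.15) = 0.3525
  C_12 = −[(-0.10)(0.65) − (-0.25)(-0.45)] = 0.1775
  C_13 = (-0.10)(-0.15) − (0.60)(-0.45) = 0.2850
  C_21 = −[(-0.25)(0.65) − (-0.10)(-0.15)] = 0.1775
  C_22 = (0.80)(0.65) − (-0.10)(-0.45) = 0.4750
  C_23 = −[(0.80)(-0.15) − (-0.25)(-0.45)] = 0.2325
  C_31 = (-0.25)(-0.25) − (-0.10)(0.60) = 0.1225
  C_32 = −[(0.80)(-0.25) − (-0.10)(-0.10)] = 0.2100
  C_33 = (0.80)(0.60) − (-0.25)(-0.10) = 0.4550
det(I−A) = Σ_j (I−A)_1j·C_1j = (0.80)(0.3525) + (-0.25)(0.1775) + (-0.10)(0.2850) = 0.209125
adj(I−A) = Cᵀ =
  [ 0.3525   0.1775   0.1225]
  [ 0.1775   0.4750   0.2100]
  [ 0.2850   0.2325   0.4550]
(I − A)⁻¹ = adj(I−A) / det(I−A) ≈
  [   1.6856     0.8488     0.5858]
  [   0.8488     2.2714     1.0042]
  [   1.3628     1.1118     2.1757]
First solve x = (I − A)⁻¹ d = adj(I−A)·d / det(I−A); in particular x_3 = (0.2850·190 + 0.2325·40 + 0.4550·160) / 0.209125 = 136.25 / 0.209125 ≈ 651.5242.
Intermediate flow from 1 to 3: z_13 = a_13 · x_3 = 0.10 × 136.25 / 0.209125 = 13.625 / 0.209125 ≈ 65.15.

z_13 = 65.15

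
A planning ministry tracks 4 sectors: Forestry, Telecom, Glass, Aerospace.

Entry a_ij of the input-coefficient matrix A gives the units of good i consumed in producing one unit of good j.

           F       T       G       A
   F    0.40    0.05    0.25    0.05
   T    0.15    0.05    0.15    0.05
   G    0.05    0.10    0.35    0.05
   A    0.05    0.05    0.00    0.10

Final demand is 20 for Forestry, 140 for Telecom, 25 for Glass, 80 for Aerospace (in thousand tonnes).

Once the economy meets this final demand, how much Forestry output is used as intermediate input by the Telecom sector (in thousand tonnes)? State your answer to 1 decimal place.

I − A =
  [   0.60    -0.05    -0.25    -0.05]
  [  -0.15     0.95    -0.15    -0.05]
  [  -0.05    -0.10     0.65    -0.05]
  [  -0.05    -0.05     0.00     0.90]
Compute the cofactors C_ij = (−1)^(i+j)·(3×3 minor ij) of I−A; the adjugate is their transpose:
adj(I−A) = Cᵀ =
  [ 0.540250   0.054000   0.220250   0.045250]
  [ 0.096500   0.337500   0.115000   0.030500]
  [ 0.059125   0.057750   0.501875   0.034375]
  [ 0.035375   0.021750   0.018625   0.340625]
det(I−A) = Σ_j (I−A)_1j·C_1j = (0.60)(0.540250) + (-0.05)(0.096500) + (-0.25)(0.059125) + (-0.05)(0.035375) = 0.302775
(I − A)⁻¹ = adj(I−A) / det(I−A) ≈
  [   1.7843     0.1784     0.7274     0.1495]
  [   0.3187     1.1147     0.3798     0.1007]
  [   0.1953     0.1907     1.6576     0.1135]
  [   0.1168     0.0718     0.0615     1.1250]
First solve x = (I − A)⁻¹ d = adj(I−A)·d / det(I−A); in particular x_T = (0.096500·20 + 0.337500·140 + 0.115000·25 + 0.030500·80) / 0.302775 = 54.495 / 0.302775 ≈ 179.985.
Intermediate flow from F to T: z_FT = a_FT · x_T = 0.05 × 54.495 / 0.302775 = 2.72475 / 0.302775 ≈ 9.0.

z_FT = 9.0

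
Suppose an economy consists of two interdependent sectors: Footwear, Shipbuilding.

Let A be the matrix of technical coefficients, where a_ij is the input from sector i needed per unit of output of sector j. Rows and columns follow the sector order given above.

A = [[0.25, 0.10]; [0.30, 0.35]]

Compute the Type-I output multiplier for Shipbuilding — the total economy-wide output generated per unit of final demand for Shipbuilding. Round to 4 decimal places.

m_2 = 1.8579

I − A =
  [   0.75    -0.10]
  [  -0.30     0.65]
det(I−A) = (0.75)(0.65) − (-0.10)(-0.30) = 0.4575
adj(I−A) = [[0.65, 0.10], [0.30, 0.75]]
(I − A)⁻¹ = adj(I−A) / det(I−A) ≈
  [   1.42077     0.21858]
  [   0.65574     1.63934]
The output multiplier for sector j is the column-j sum of the Leontief inverse (I − A)⁻¹ = adj(I−A) / det(I−A).
Column 2 of adj(I−A): (0.10, 0.75); det(I−A) = 0.4575.
m_2 = (0.10 + 0.75) / 0.4575 = 0.85 / 0.4575 ≈ 1.8579.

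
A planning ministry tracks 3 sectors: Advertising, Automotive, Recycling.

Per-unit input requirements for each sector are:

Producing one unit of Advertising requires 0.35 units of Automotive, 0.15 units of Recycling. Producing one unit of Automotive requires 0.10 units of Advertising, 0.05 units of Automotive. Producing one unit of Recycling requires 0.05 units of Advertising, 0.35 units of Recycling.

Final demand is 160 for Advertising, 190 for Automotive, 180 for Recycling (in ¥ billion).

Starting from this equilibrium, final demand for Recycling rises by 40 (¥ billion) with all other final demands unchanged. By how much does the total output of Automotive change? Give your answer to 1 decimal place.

Δx_2 = 1.2

I − A =
  [   1.00    -0.10    -0.05]
  [  -0.35     0.95     0.00]
  [  -0.15     0.00     0.65]
Cofactors of I−A, C_ij = (−1)^(i+j)·(minor ij) (rows/columns in the sector order above):
  C_11 = (0.95)(0.65) − (0.00)(0.00) = 0.6175
  C_12 = −[(-0.35)(0.65) − (0.00)(-0.15)] = 0.2275
  C_13 = (-0.35)(0.00) − (0.95)(-0.15) = 0.1425
  C_21 = −[(-0.10)(0.65) − (-0.05)(0.00)] = 0.0650
  C_22 = (1.00)(0.65) − (-0.05)(-0.15) = 0.6425
  C_23 = −[(1.00)(0.00) − (-0.10)(-0.15)] = 0.0150
  C_31 = (-0.10)(0.00) − (-0.05)(0.95) = 0.0475
  C_32 = −[(1.00)(0.00) − (-0.05)(-0.35)] = 0.0175
  C_33 = (1.00)(0.95) − (-0.10)(-0.35) = 0.9150
det(I−A) = Σ_j (I−A)_1j·C_1j = (1.00)(0.6175) + (-0.10)(0.2275) + (-0.05)(0.1425) = 0.587625
adj(I−A) = Cᵀ =
  [ 0.6175   0.0650   0.0475]
  [ 0.2275   0.6425   0.0175]
  [ 0.1425   0.0150   0.9150]
(I − A)⁻¹ = adj(I−A) / det(I−A) ≈
  [   1.0508     0.1106     0.0808]
  [   0.3872     1.0934     0.0298]
  [   0.2425     0.0255     1.5571]
Δx = (I − A)⁻¹ Δd with Δd having +40 in the Recycling component and 0 elsewhere.
So Δx_2 = L_23 · (+40), where L_23 = adj(I−A)_23 / det(I−A) = 0.0175 / 0.587625.
Δx_2 = 0.0175 × (+40) / 0.587625 = 0.70 / 0.587625 ≈ 1.2.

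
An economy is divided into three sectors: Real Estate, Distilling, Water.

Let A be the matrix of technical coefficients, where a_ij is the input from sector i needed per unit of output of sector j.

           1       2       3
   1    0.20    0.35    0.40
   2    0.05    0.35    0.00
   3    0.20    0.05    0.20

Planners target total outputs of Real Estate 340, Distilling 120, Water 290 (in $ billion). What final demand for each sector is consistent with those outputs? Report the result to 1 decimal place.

I − A =
  [   0.80    -0.35    -0.40]
  [  -0.05     0.65     0.00]
  [  -0.20    -0.05     0.80]
d = (I − A) x:
  d_1 = (+0.80)·340 + (-0.35)·120 + (-0.40)·290 = 114.0
  d_2 = (-0.05)·340 + (+0.65)·120 + (+0.00)·290 = 61.0
  d_3 = (-0.20)·340 + (-0.05)·120 + (+0.80)·290 = 158.0

d_1 = 114.0, d_2 = 61.0, d_3 = 158.0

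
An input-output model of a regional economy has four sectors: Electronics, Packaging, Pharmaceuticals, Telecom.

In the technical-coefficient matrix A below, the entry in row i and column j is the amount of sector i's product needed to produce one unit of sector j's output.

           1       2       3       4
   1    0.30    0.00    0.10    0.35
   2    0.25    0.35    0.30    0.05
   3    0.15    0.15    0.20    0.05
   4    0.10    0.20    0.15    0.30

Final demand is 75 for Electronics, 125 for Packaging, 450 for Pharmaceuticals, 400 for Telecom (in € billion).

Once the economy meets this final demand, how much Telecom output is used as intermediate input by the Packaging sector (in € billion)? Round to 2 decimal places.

I − A =
  [   0.70     0.00    -0.10    -0.35]
  [  -0.25     0.65    -0.30    -0.05]
  [  -0.15    -0.15     0.80    -0.05]
  [  -0.10    -0.20    -0.15     0.70]
Compute the cofactors C_ij = (−1)^(i+j)·(3×3 minor ij) of I−A; the adjugate is their transpose:
adj(I−A) = Cᵀ =
  [ 0.315500   0.075375   0.099625   0.170250]
  [ 0.176250   0.339875   0.172875   0.124750]
  [ 0.099500   0.085750   0.271250   0.075250]
  [ 0.116750   0.126250   0.121750   0.319000]
det(I−A) = Σ_j (I−A)_1j·C_1j = (0.70)(0.315500) + (0.00)(0.176250) + (-0.10)(0.099500) + (-0.35)(0.116750) = 0.1700375
(I − A)⁻¹ = adj(I−A) / det(I−A) ≈
  [   1.8555     0.4433     0.5859     1.0012]
  [   1.0365     1.9988     1.0167     0.7337]
  [   0.5852     0.5043     1.5952     0.4425]
  [   0.6866     0.7425     0.7160     1.8761]
First solve x = (I − A)⁻¹ d = adj(I−A)·d / det(I−A); in particular x_2 = (0.176250·75 + 0.339875·125 + 0.172875·450 + 0.124750·400) / 0.1700375 = 183.396875 / 0.1700375 ≈ 1078.5672.
Intermediate flow from 4 to 2: z_42 = a_42 · x_2 = 0.20 × 183.396875 / 0.1700375 = 36.679375 / 0.1700375 ≈ 215.71.

z_42 = 215.71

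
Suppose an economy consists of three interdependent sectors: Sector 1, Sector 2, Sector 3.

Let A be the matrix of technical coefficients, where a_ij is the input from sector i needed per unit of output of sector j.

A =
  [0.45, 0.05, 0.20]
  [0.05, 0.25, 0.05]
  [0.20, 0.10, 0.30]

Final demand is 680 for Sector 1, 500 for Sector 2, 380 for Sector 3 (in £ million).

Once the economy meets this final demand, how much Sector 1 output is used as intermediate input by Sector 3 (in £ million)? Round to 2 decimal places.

I − A =
  [   0.55    -0.05    -0.20]
  [  -0.05     0.75    -0.05]
  [  -0.20    -0.10     0.70]
Cofactors of I−A, C_ij = (−1)^(i+j)·(minor ij) (rows/columns in the sector order above):
  C_11 = (0.75)(0.70) − (-0.05)(-0.10) = 0.5200
  C_12 = −[(-0.05)(0.70) − (-0.05)(-0.20)] = 0.0450
  C_13 = (-0.05)(-0.10) − (0.75)(-0.20) = 0.1550
  C_21 = −[(-0.05)(0.70) − (-0.20)(-0.10)] = 0.0550
  C_22 = (0.55)(0.70) − (-0.20)(-0.20) = 0.3450
  C_23 = −[(0.55)(-0.10) − (-0.05)(-0.20)] = 0.0650
  C_31 = (-0.05)(-0.05) − (-0.20)(0.75) = 0.1525
  C_32 = −[(0.55)(-0.05) − (-0.20)(-0.05)] = 0.0375
  C_33 = (0.55)(0.75) − (-0.05)(-0.05) = 0.4100
det(I−A) = Σ_j (I−A)_1j·C_1j = (0.55)(0.5200) + (-0.05)(0.0450) + (-0.20)(0.1550) = 0.25275
adj(I−A) = Cᵀ =
  [ 0.5200   0.0550   0.1525]
  [ 0.0450   0.3450   0.0375]
  [ 0.1550   0.0650   0.4100]
(I − A)⁻¹ = adj(I−A) / det(I−A) ≈
  [   2.0574     0.2176     0.6034]
  [   0.1780     1.3650     0.1484]
  [   0.6133     0.2572     1.6222]
First solve x = (I − A)⁻¹ d = adj(I−A)·d / det(I−A); in particular x_3 = (0.1550·680 + 0.0650·500 + 0.4100·380) / 0.25275 = 293.70 / 0.25275 ≈ 1162.0178.
Intermediate flow from 1 to 3: z_13 = a_13 · x_3 = 0.20 × 293.70 / 0.25275 = 58.74 / 0.25275 ≈ 232.40.

z_13 = 232.40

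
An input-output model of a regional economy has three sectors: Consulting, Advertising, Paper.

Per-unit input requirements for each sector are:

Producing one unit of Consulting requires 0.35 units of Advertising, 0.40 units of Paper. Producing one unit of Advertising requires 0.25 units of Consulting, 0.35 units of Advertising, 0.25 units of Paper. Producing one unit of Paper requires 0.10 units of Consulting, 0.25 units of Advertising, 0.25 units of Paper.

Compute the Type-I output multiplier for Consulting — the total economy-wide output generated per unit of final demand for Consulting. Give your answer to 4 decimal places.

m_C = 3.7881

I − A =
  [   1.00    -0.25    -0.10]
  [  -0.35     0.65    -0.25]
  [  -0.40    -0.25     0.75]
Cofactors of I−A, C_ij = (−1)^(i+j)·(minor ij) (rows/columns in the sector order above):
  C_11 = (0.65)(0.75) − (-0.25)(-0.25) = 0.4250
  C_12 = −[(-0.35)(0.75) − (-0.25)(-0.40)] = 0.3625
  C_13 = (-0.35)(-0.25) − (0.65)(-0.40) = 0.3475
  C_21 = −[(-0.25)(0.75) − (-0.10)(-0.25)] = 0.2125
  C_22 = (1.00)(0.75) − (-0.10)(-0.40) = 0.7100
  C_23 = −[(1.00)(-0.25) − (-0.25)(-0.40)] = 0.3500
  C_31 = (-0.25)(-0.25) − (-0.10)(0.65) = 0.1275
  C_32 = −[(1.00)(-0.25) − (-0.10)(-0.35)] = 0.2850
  C_33 = (1.00)(0.65) − (-0.25)(-0.35) = 0.5625
det(I−A) = Σ_j (I−A)_1j·C_1j = (1.00)(0.4250) + (-0.25)(0.3625) + (-0.10)(0.3475) = 0.299625
adj(I−A) = Cᵀ =
  [ 0.4250   0.2125   0.1275]
  [ 0.3625   0.7100   0.2850]
  [ 0.3475   0.3500   0.5625]
(I − A)⁻¹ = adj(I−A) / det(I−A) ≈
  [   1.41844     0.70922     0.42553]
  [   1.20985     2.36963     0.95119]
  [   1.15978     1.16813     1.87735]
The output multiplier for sector j is the column-j sum of the Leontief inverse (I − A)⁻¹ = adj(I−A) / det(I−A).
Column C of adj(I−A): (0.4250, 0.3625, 0.3475); det(I−A) = 0.299625.
m_C = (0.4250 + 0.3625 + 0.3475) / 0.299625 = 1.135 / 0.299625 ≈ 3.7881.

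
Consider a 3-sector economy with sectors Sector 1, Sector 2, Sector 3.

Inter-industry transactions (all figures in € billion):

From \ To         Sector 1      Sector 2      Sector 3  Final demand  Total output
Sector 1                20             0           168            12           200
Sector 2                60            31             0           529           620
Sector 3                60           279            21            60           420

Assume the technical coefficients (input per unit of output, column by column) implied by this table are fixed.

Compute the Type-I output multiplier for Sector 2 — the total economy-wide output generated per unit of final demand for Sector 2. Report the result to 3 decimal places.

m_2 = 2.049

Technical coefficients a_ij = z_ij / X_j:
  a_11 = 20/200 = 0.10, a_21 = 60/200 = 0.30, a_31 = 60/200 = 0.30
  a_12 = 0/620 = 0.00, a_22 = 31/620 = 0.05, a_32 = 279/620 = 0.45
  a_13 = 168/420 = 0.40, a_23 = 0/420 = 0.00, a_33 = 21/420 = 0.05
I − A =
  [   0.90     0.00    -0.40]
  [  -0.30     0.95     0.00]
  [  -0.30    -0.45     0.95]
Cofactors of I−A, C_ij = (−1)^(i+j)·(minor ij) (rows/columns in the sector order above):
  C_11 = (0.95)(0.95) − (0.00)(-0.45) = 0.9025
  C_12 = −[(-0.30)(0.95) − (0.00)(-0.30)] = 0.2850
  C_13 = (-0.30)(-0.45) − (0.95)(-0.30) = 0.4200
  C_21 = −[(0.00)(0.95) − (-0.40)(-0.45)] = 0.1800
  C_22 = (0.90)(0.95) − (-0.40)(-0.30) = 0.7350
  C_23 = −[(0.90)(-0.45) − (0.00)(-0.30)] = 0.4050
  C_31 = (0.00)(0.00) − (-0.40)(0.95) = 0.3800
  C_32 = −[(0.90)(0.00) − (-0.40)(-0.30)] = 0.1200
  C_33 = (0.90)(0.95) − (0.00)(-0.30) = 0.8550
det(I−A) = Σ_j (I−A)_1j·C_1j = (0.90)(0.9025) + (0.00)(0.2850) + (-0.40)(0.4200) = 0.64425
adj(I−A) = Cᵀ =
  [ 0.9025   0.1800   0.3800]
  [ 0.2850   0.7350   0.1200]
  [ 0.4200   0.4050   0.8550]
(I − A)⁻¹ = adj(I−A) / det(I−A) ≈
  [   1.4009     0.2794     0.5898]
  [   0.4424     1.1409     0.1863]
  [   0.6519     0.6286     1.3271]
The output multiplier for sector j is the column-j sum of the Leontief inverse (I − A)⁻¹ = adj(I−A) / det(I−A).
Column 2 of adj(I−A): (0.1800, 0.7350, 0.4050); det(I−A) = 0.64425.
m_2 = (0.1800 + 0.7350 + 0.4050) / 0.64425 = 1.32 / 0.64425 ≈ 2.049.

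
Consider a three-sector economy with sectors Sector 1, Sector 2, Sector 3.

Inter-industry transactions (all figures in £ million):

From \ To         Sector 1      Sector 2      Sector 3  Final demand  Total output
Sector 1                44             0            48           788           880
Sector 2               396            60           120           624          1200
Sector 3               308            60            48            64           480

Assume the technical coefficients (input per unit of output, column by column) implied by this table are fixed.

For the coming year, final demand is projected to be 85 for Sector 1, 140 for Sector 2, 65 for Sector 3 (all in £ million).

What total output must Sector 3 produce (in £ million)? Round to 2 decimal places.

x_3 = 124.84

Technical coefficients a_ij = z_ij / X_j:
  a_11 = 44/880 = 0.05, a_21 = 396/880 = 0.45, a_31 = 308/880 = 0.35
  a_12 = 0/1200 = 0.00, a_22 = 60/1200 = 0.05, a_32 = 60/1200 = 0.05
  a_13 = 48/480 = 0.10, a_23 = 120/480 = 0.25, a_33 = 48/480 = 0.10
I − A =
  [   0.95     0.00    -0.10]
  [  -0.45     0.95    -0.25]
  [  -0.35    -0.05     0.90]
Cofactors of I−A, C_ij = (−1)^(i+j)·(minor ij) (rows/columns in the sector order above):
  C_11 = (0.95)(0.90) − (-0.25)(-0.05) = 0.8425
  C_12 = −[(-0.45)(0.90) − (-0.25)(-0.35)] = 0.4925
  C_13 = (-0.45)(-0.05) − (0.95)(-0.35) = 0.3550
  C_21 = −[(0.00)(0.90) − (-0.10)(-0.05)] = 0.0050
  C_22 = (0.95)(0.90) − (-0.10)(-0.35) = 0.8200
  C_23 = −[(0.95)(-0.05) − (0.00)(-0.35)] = 0.0475
  C_31 = (0.00)(-0.25) − (-0.10)(0.95) = 0.0950
  C_32 = −[(0.95)(-0.25) − (-0.10)(-0.45)] = 0.2825
  C_33 = (0.95)(0.95) − (0.00)(-0.45) = 0.9025
det(I−A) = Σ_j (I−A)_1j·C_1j = (0.95)(0.8425) + (0.00)(0.4925) + (-0.10)(0.3550) = 0.764875
adj(I−A) = Cᵀ =
  [ 0.8425   0.0050   0.0950]
  [ 0.4925   0.8200   0.2825]
  [ 0.3550   0.0475   0.9025]
(I − A)⁻¹ = adj(I−A) / det(I−A) ≈
  [   1.1015     0.0065     0.1242]
  [   0.6439     1.0721     0.3693]
  [   0.4641     0.0621     1.1799]
x = (I − A)⁻¹ d = adj(I−A)·d / det(I−A), with det(I−A) = 0.764875:
  x_1 = (0.8425·85 + 0.0050·140 + 0.0950·65) / 0.764875 = 78.4875 / 0.764875 ≈ 102.61
  x_2 = (0.4925·85 + 0.8200·140 + 0.2825·65) / 0.764875 = 175.025 / 0.764875 ≈ 228.83
  x_3 = (0.3550·85 + 0.0475·140 + 0.9025·65) / 0.764875 = 95.4875 / 0.764875 ≈ 124.84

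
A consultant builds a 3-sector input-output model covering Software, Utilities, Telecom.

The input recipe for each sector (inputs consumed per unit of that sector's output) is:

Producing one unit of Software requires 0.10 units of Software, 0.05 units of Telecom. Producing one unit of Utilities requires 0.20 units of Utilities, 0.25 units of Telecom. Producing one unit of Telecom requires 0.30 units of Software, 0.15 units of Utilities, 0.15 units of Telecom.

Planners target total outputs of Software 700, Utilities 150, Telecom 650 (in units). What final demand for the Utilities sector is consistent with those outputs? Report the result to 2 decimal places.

I − A =
  [   0.90     0.00    -0.30]
  [   0.00     0.80    -0.15]
  [  -0.05    -0.25     0.85]
d = (I − A) x:
  d_S = (+0.90)·700 + (+0.00)·150 + (-0.30)·650 = 435.00
  d_U = (+0.00)·700 + (+0.80)·150 + (-0.15)·650 = 22.50
  d_T = (-0.05)·700 + (-0.25)·150 + (+0.85)·650 = 480.00

d_U = 22.50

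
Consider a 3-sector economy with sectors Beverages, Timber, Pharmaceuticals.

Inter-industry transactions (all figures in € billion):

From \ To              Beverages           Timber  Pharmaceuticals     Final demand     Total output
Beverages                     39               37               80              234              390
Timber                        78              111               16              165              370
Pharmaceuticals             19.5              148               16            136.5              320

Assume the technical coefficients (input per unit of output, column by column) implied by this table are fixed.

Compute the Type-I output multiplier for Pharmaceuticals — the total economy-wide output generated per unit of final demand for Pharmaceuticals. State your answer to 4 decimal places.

m_3 = 1.6620

Technical coefficients a_ij = z_ij / X_j:
  a_11 = 39/390 = 0.10, a_21 = 78/390 = 0.20, a_31 = 19.5/390 = 0.05
  a_12 = 37/370 = 0.10, a_22 = 111/370 = 0.30, a_32 = 148/370 = 0.40
  a_13 = 80/320 = 0.25, a_23 = 16/320 = 0.05, a_33 = 16/320 = 0.05
I − A =
  [   0.90    -0.10    -0.25]
  [  -0.20     0.70    -0.05]
  [  -0.05    -0.40     0.95]
Cofactors of I−A, C_ij = (−1)^(i+j)·(minor ij) (rows/columns in the sector order above):
  C_11 = (0.70)(0.95) − (-0.05)(-0.40) = 0.6450
  C_12 = −[(-0.20)(0.95) − (-0.05)(-0.05)] = 0.1925
  C_13 = (-0.20)(-0.40) − (0.70)(-0.05) = 0.1150
  C_21 = −[(-0.10)(0.95) − (-0.25)(-0.40)] = 0.1950
  C_22 = (0.90)(0.95) − (-0.25)(-0.05) = 0.8425
  C_23 = −[(0.90)(-0.40) − (-0.10)(-0.05)] = 0.3650
  C_31 = (-0.10)(-0.05) − (-0.25)(0.70) = 0.1800
  C_32 = −[(0.90)(-0.05) − (-0.25)(-0.20)] = 0.0950
  C_33 = (0.90)(0.70) − (-0.10)(-0.20) = 0.6100
det(I−A) = Σ_j (I−A)_1j·C_1j = (0.90)(0.6450) + (-0.10)(0.1925) + (-0.25)(0.1150) = 0.5325
adj(I−A) = Cᵀ =
  [ 0.6450   0.1950   0.1800]
  [ 0.1925   0.8425   0.0950]
  [ 0.1150   0.3650   0.6100]
(I − A)⁻¹ = adj(I−A) / det(I−A) ≈
  [   1.21127     0.36620     0.33803]
  [   0.36150     1.58216     0.17840]
  [   0.21596     0.68545     1.14554]
The output multiplier for sector j is the column-j sum of the Leontief inverse (I − A)⁻¹ = adj(I−A) / det(I−A).
Column 3 of adj(I−A): (0.1800, 0.0950, 0.6100); det(I−A) = 0.5325.
m_3 = (0.1800 + 0.0950 + 0.6100) / 0.5325 = 0.885 / 0.5325 ≈ 1.6620.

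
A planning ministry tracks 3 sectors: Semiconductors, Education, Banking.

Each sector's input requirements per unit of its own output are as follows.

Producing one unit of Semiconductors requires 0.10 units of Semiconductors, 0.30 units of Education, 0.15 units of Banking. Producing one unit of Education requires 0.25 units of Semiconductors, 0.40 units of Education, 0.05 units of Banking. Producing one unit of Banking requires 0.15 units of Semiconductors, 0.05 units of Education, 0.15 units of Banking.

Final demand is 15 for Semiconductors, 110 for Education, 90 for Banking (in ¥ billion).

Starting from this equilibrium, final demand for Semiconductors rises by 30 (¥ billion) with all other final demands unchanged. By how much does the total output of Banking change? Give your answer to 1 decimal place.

Δx_B = 8.4

I − A =
  [   0.90    -0.25    -0.15]
  [  -0.30     0.60    -0.05]
  [  -0.15    -0.05     0.85]
Cofactors of I−A, C_ij = (−1)^(i+j)·(minor ij) (rows/columns in the sector order above):
  C_11 = (0.60)(0.85) − (-0.05)(-0.05) = 0.5075
  C_12 = −[(-0.30)(0.85) − (-0.05)(-0.15)] = 0.2625
  C_13 = (-0.30)(-0.05) − (0.60)(-0.15) = 0.1050
  C_21 = −[(-0.25)(0.85) − (-0.15)(-0.05)] = 0.2200
  C_22 = (0.90)(0.85) − (-0.15)(-0.15) = 0.7425
  C_23 = −[(0.90)(-0.05) − (-0.25)(-0.15)] = 0.0825
  C_31 = (-0.25)(-0.05) − (-0.15)(0.60) = 0.1025
  C_32 = −[(0.90)(-0.05) − (-0.15)(-0.30)] = 0.0900
  C_33 = (0.90)(0.60) − (-0.25)(-0.30) = 0.4650
det(I−A) = Σ_j (I−A)_1j·C_1j = (0.90)(0.5075) + (-0.25)(0.2625) + (-0.15)(0.1050) = 0.375375
adj(I−A) = Cᵀ =
  [ 0.5075   0.2200   0.1025]
  [ 0.2625   0.7425   0.0900]
  [ 0.1050   0.0825   0.4650]
(I − A)⁻¹ = adj(I−A) / det(I−A) ≈
  [   1.3520     0.5861     0.2731]
  [   0.6993     1.9780     0.2398]
  [   0.2797     0.2198     1.2388]
Δx = (I − A)⁻¹ Δd with Δd having +30 in the Semiconductors component and 0 elsewhere.
So Δx_B = L_BS · (+30), where L_BS = adj(I−A)_BS / det(I−A) = 0.1050 / 0.375375.
Δx_B = 0.1050 × (+30) / 0.375375 = 3.15 / 0.375375 ≈ 8.4.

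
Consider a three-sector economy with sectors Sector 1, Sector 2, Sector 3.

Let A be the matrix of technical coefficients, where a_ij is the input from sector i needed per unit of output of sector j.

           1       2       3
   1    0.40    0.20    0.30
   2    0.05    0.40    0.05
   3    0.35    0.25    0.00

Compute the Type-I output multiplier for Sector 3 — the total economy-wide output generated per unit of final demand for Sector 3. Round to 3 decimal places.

m_3 = 2.149

I − A =
  [   0.60    -0.20    -0.30]
  [  -0.05     0.60    -0.05]
  [  -0.35    -0.25     1.00]
Cofactors of I−A, C_ij = (−1)^(i+j)·(minor ij) (rows/columns in the sector order above):
  C_11 = (0.60)(1.00) − (-0.05)(-0.25) = 0.5875
  C_12 = −[(-0.05)(1.00) − (-0.05)(-0.35)] = 0.0675
  C_13 = (-0.05)(-0.25) − (0.60)(-0.35) = 0.2225
  C_21 = −[(-0.20)(1.00) − (-0.30)(-0.25)] = 0.2750
  C_22 = (0.60)(1.00) − (-0.30)(-0.35) = 0.4950
  C_23 = −[(0.60)(-0.25) − (-0.20)(-0.35)] = 0.2200
  C_31 = (-0.20)(-0.05) − (-0.30)(0.60) = 0.1900
  C_32 = −[(0.60)(-0.05) − (-0.30)(-0.05)] = 0.0450
  C_33 = (0.60)(0.60) − (-0.20)(-0.05) = 0.3500
det(I−A) = Σ_j (I−A)_1j·C_1j = (0.60)(0.5875) + (-0.20)(0.0675) + (-0.30)(0.2225) = 0.27225
adj(I−A) = Cᵀ =
  [ 0.5875   0.2750   0.1900]
  [ 0.0675   0.4950   0.0450]
  [ 0.2225   0.2200   0.3500]
(I − A)⁻¹ = adj(I−A) / det(I−A) ≈
  [   2.1579     1.0101     0.6979]
  [   0.2479     1.8182     0.1653]
  [   0.8173     0.8081     1.2856]
The output multiplier for sector j is the column-j sum of the Leontief inverse (I − A)⁻¹ = adj(I−A) / det(I−A).
Column 3 of adj(I−A): (0.1900, 0.0450, 0.3500); det(I−A) = 0.27225.
m_3 = (0.1900 + 0.0450 + 0.3500) / 0.27225 = 0.585 / 0.27225 ≈ 2.149.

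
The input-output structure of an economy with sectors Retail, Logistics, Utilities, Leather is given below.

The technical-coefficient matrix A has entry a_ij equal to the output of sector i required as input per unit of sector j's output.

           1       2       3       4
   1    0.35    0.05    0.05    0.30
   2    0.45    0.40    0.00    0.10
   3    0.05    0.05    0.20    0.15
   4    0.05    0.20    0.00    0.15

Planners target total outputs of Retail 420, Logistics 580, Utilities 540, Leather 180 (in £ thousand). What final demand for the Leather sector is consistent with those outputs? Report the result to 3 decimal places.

d_4 = 16.000

I − A =
  [   0.65    -0.05    -0.05    -0.30]
  [  -0.45     0.60     0.00    -0.10]
  [  -0.05    -0.05     0.80    -0.15]
  [  -0.05    -0.20     0.00     0.85]
d = (I − A) x:
  d_1 = (+0.65)·420 + (-0.05)·580 + (-0.05)·540 + (-0.30)·180 = 163.000
  d_2 = (-0.45)·420 + (+0.60)·580 + (+0.00)·540 + (-0.10)·180 = 141.000
  d_3 = (-0.05)·420 + (-0.05)·580 + (+0.80)·540 + (-0.15)·180 = 355.000
  d_4 = (-0.05)·420 + (-0.20)·580 + (+0.00)·540 + (+0.85)·180 = 16.000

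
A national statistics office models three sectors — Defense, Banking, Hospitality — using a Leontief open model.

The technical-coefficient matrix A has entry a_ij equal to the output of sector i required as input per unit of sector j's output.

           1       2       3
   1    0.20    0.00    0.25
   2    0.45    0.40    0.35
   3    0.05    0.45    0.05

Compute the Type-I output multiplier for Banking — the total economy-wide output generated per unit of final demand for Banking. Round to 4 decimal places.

I − A =
  [   0.80     0.00    -0.25]
  [  -0.45     0.60    -0.35]
  [  -0.05    -0.45     0.95]
Cofactors of I−A, C_ij = (−1)^(i+j)·(minor ij) (rows/columns in the sector order above):
  C_11 = (0.60)(0.95) − (-0.35)(-0.45) = 0.4125
  C_12 = −[(-0.45)(0.95) − (-0.35)(-0.05)] = 0.4450
  C_13 = (-0.45)(-0.45) − (0.60)(-0.05) = 0.2325
  C_21 = −[(0.00)(0.95) − (-0.25)(-0.45)] = 0.1125
  C_22 = (0.80)(0.95) − (-0.25)(-0.05) = 0.7475
  C_23 = −[(0.80)(-0.45) − (0.00)(-0.05)] = 0.3600
  C_31 = (0.00)(-0.35) − (-0.25)(0.60) = 0.1500
  C_32 = −[(0.80)(-0.35) − (-0.25)(-0.45)] = 0.3925
  C_33 = (0.80)(0.60) − (0.00)(-0.45) = 0.4800
det(I−A) = Σ_j (I−A)_1j·C_1j = (0.80)(0.4125) + (0.00)(0.4450) + (-0.25)(0.2325) = 0.271875
adj(I−A) = Cᵀ =
  [ 0.4125   0.1125   0.1500]
  [ 0.4450   0.7475   0.3925]
  [ 0.2325   0.3600   0.4800]
(I − A)⁻¹ = adj(I−A) / det(I−A) ≈
  [   1.51724     0.41379     0.55172]
  [   1.63678     2.74943     1.44368]
  [   0.85517     1.32414     1.76552]
The output multiplier for sector j is the column-j sum of the Leontief inverse (I − A)⁻¹ = adj(I−A) / det(I−A).
Column 2 of adj(I−A): (0.1125, 0.7475, 0.3600); det(I−A) = 0.271875.
m_2 = (0.1125 + 0.7475 + 0.3600) / 0.271875 = 1.22 / 0.271875 ≈ 4.4874.

m_2 = 4.4874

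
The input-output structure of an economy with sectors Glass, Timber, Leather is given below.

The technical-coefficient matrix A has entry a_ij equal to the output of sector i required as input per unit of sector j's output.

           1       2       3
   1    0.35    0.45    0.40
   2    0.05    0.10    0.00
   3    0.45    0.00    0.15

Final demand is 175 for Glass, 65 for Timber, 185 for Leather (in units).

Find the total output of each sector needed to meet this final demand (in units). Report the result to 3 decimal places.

I − A =
  [   0.65    -0.45    -0.40]
  [  -0.05     0.90     0.00]
  [  -0.45     0.00     0.85]
Cofactors of I−A, C_ij = (−1)^(i+j)·(minor ij) (rows/columns in the sector order above):
  C_11 = (0.90)(0.85) − (0.00)(0.00) = 0.7650
  C_12 = −[(-0.05)(0.85) − (0.00)(-0.45)] = 0.0425
  C_13 = (-0.05)(0.00) − (0.90)(-0.45) = 0.4050
  C_21 = −[(-0.45)(0.85) − (-0.40)(0.00)] = 0.3825
  C_22 = (0.65)(0.85) − (-0.40)(-0.45) = 0.3725
  C_23 = −[(0.65)(0.00) − (-0.45)(-0.45)] = 0.2025
  C_31 = (-0.45)(0.00) − (-0.40)(0.90) = 0.3600
  C_32 = −[(0.65)(0.00) − (-0.40)(-0.05)] = 0.0200
  C_33 = (0.65)(0.90) − (-0.45)(-0.05) = 0.5625
det(I−A) = Σ_j (I−A)_1j·C_1j = (0.65)(0.7650) + (-0.45)(0.0425) + (-0.40)(0.4050) = 0.316125
adj(I−A) = Cᵀ =
  [ 0.7650   0.3825   0.3600]
  [ 0.0425   0.3725   0.0200]
  [ 0.4050   0.2025   0.5625]
(I − A)⁻¹ = adj(I−A) / det(I−A) ≈
  [   2.4199     1.2100     1.1388]
  [   0.1344     1.1783     0.0633]
  [   1.2811     0.6406     1.7794]
x = (I − A)⁻¹ d = adj(I−A)·d / det(I−A), with det(I−A) = 0.316125:
  x_1 = (0.7650·175 + 0.3825·65 + 0.3600·185) / 0.316125 = 225.3375 / 0.316125 ≈ 712.811
  x_2 = (0.0425·175 + 0.3725·65 + 0.0200·185) / 0.316125 = 35.35 / 0.316125 ≈ 111.823
  x_3 = (0.4050·175 + 0.2025·65 + 0.5625·185) / 0.316125 = 188.10 / 0.316125 ≈ 595.018

x_1 = 712.811, x_2 = 111.823, x_3 = 595.018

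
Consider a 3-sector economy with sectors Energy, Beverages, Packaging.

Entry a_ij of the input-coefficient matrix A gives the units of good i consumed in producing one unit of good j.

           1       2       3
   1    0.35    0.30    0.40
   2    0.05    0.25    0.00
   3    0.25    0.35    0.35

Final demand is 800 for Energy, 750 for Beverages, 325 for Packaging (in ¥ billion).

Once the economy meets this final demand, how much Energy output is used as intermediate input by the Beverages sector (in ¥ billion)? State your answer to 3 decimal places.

I − A =
  [   0.65    -0.30    -0.40]
  [  -0.05     0.75     0.00]
  [  -0.25    -0.35     0.65]
Cofactors of I−A, C_ij = (−1)^(i+j)·(minor ij) (rows/columns in the sector order above):
  C_11 = (0.75)(0.65) − (0.00)(-0.35) = 0.4875
  C_12 = −[(-0.05)(0.65) − (0.00)(-0.25)] = 0.0325
  C_13 = (-0.05)(-0.35) − (0.75)(-0.25) = 0.2050
  C_21 = −[(-0.30)(0.65) − (-0.40)(-0.35)] = 0.3350
  C_22 = (0.65)(0.65) − (-0.40)(-0.25) = 0.3225
  C_23 = −[(0.65)(-0.35) − (-0.30)(-0.25)] = 0.3025
  C_31 = (-0.30)(0.00) − (-0.40)(0.75) = 0.3000
  C_32 = −[(0.65)(0.00) − (-0.40)(-0.05)] = 0.0200
  C_33 = (0.65)(0.75) − (-0.30)(-0.05) = 0.4725
det(I−A) = Σ_j (I−A)_1j·C_1j = (0.65)(0.4875) + (-0.30)(0.0325) + (-0.40)(0.2050) = 0.225125
adj(I−A) = Cᵀ =
  [ 0.4875   0.3350   0.3000]
  [ 0.0325   0.3225   0.0200]
  [ 0.2050   0.3025   0.4725]
(I − A)⁻¹ = adj(I−A) / det(I−A) ≈
  [   2.1655     1.4881     1.3326]
  [   0.1444     1.4325     0.0888]
  [   0.9106     1.3437     2.0988]
First solve x = (I − A)⁻¹ d = adj(I−A)·d / det(I−A); in particular x_2 = (0.0325·800 + 0.3225·750 + 0.0200·325) / 0.225125 = 274.375 / 0.225125 ≈ 1218.76735.
Intermediate flow from 1 to 2: z_12 = a_12 · x_2 = 0.30 × 274.375 / 0.225125 = 82.3125 / 0.225125 ≈ 365.630.

z_12 = 365.630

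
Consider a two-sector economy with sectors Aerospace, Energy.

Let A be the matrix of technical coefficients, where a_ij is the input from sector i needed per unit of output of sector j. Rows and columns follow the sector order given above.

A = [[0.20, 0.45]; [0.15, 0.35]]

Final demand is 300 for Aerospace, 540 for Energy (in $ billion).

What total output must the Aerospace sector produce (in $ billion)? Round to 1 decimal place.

I − A =
  [   0.80    -0.45]
  [  -0.15     0.65]
det(I−A) = (0.80)(0.65) − (-0.45)(-0.15) = 0.4525
adj(I−A) = [[0.65, 0.45], [0.15, 0.80]]
(I − A)⁻¹ = adj(I−A) / det(I−A) ≈
  [   1.4365     0.9945]
  [   0.3315     1.7680]
x = (I − A)⁻¹ d = adj(I−A)·d / det(I−A), with det(I−A) = 0.4525:
  x_1 = (0.65·300 + 0.45·540) / 0.4525 = 438.00 / 0.4525 ≈ 968.0
  x_2 = (0.15·300 + 0.80·540) / 0.4525 = 477.00 / 0.4525 ≈ 1054.1

x_1 = 968.0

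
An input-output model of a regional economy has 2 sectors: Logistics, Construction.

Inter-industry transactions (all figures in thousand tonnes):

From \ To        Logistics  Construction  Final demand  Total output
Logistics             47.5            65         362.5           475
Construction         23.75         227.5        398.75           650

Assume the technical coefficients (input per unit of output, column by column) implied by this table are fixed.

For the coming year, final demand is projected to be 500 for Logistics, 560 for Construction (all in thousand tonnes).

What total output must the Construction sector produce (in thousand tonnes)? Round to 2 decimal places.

Technical coefficients a_ij = z_ij / X_j:
  a_LL = 47.5/475 = 0.10, a_CL = 23.75/475 = 0.05
  a_LC = 65/650 = 0.10, a_CC = 227.5/650 = 0.35
I − A =
  [   0.90    -0.10]
  [  -0.05     0.65]
det(I−A) = (0.90)(0.65) − (-0.10)(-0.05) = 0.5800
adj(I−A) = [[0.65, 0.10], [0.05, 0.90]]
(I − A)⁻¹ = adj(I−A) / det(I−A) ≈
  [   1.1207     0.1724]
  [   0.0862     1.5517]
x = (I − A)⁻¹ d = adj(I−A)·d / det(I−A), with det(I−A) = 0.5800:
  x_L = (0.65·500 + 0.10·560) / 0.5800 = 381.00 / 0.5800 ≈ 656.90
  x_C = (0.05·500 + 0.90·560) / 0.5800 = 529.00 / 0.5800 ≈ 912.07

x_C = 912.07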